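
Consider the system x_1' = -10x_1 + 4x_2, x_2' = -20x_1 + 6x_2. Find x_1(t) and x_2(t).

Coefficient matrix A = [[-10, 4], [-20, 6]].
Characteristic polynomial det(A - λI) = λ^2 + 4λ + 20 = 0.
Eigenvalues λ = -2 ± 4i (complex conjugate pair).
For λ=-2+4i: an eigenvector is (-1,-2) - i(0,1) = (-1, -2 - i).
A real fundamental pair from Re and Im of e^((-2+4i)t)v: X_1 = e^(-2t)(cos(4t)·(-1,-2) + sin(4t)·(0,1)), X_2 = e^(-2t)(sin(4t)·(-1,-2) - cos(4t)·(0,1)).
General solution: C_1X_1 + C_2X_2.

x_1(t) = -C_1e^(-2t)cos(4t) - C_2e^(-2t)sin(4t), x_2(t) = C_1e^(-2t)sin(4t) - 2C_1e^(-2t)cos(4t) - 2C_2e^(-2t)sin(4t) - C_2e^(-2t)cos(4t)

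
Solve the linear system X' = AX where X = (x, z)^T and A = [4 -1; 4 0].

Coefficient matrix A = [[4, -1], [4, 0]].
Characteristic polynomial det(A - λI) = λ^2 - 4λ + 4 = 0.
Single eigenvalue λ = 2 with algebraic multiplicity 2.
Eigenvector v = (1,2); generalized eigenvector w with (A-λI)w=v is (0,-1).
General solution: e^(2t)[c_1·v + c_2·(t·v + w)].

x(t) = c_1e^(2t) + c_2te^(2t), z(t) = 2c_1e^(2t) + 2c_2te^(2t) - c_2e^(2t)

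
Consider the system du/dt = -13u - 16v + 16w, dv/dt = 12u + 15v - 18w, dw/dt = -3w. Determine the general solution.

Coefficient matrix A = [[-13, -16, 16], [12, 15, -18], [0, 0, -3]].
det(A - λI) = 0 gives eigenvalues λ = 3, -1, -3.
For λ=3: eigenvector (-1,1,0).
For λ=-1: eigenvector (-4,3,0).
For λ=-3: eigenvector (0,1,1).
General solution: C_1e^(3t)(-1,1,0) + C_2e^(-t)(-4,3,0) + C_3e^(-3t)(0,1,1).

u(t) = -C_1e^(3t) - 4C_2e^(-t), v(t) = C_1e^(3t) + 3C_2e^(-t) + C_3e^(-3t), w(t) = C_3e^(-3t)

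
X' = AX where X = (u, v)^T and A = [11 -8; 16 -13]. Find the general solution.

u(t) = C_1e^(-5t) + C_2e^(3t), v(t) = 2C_1e^(-5t) + C_2e^(3t)

Coefficient matrix A = [[11, -8], [16, -13]].
Characteristic polynomial det(A - λI) = λ^2 + 2λ - 15 = 0.
Eigenvalues λ = -5, 3.
For λ=-5: (A-λI) row 1 is [16, -8], so an eigenvector is (1, 2).
For λ=3: (A-λI) row 1 is [8, -8], so an eigenvector is (1, 1).
General solution: C_1e^(-5t)(1,2) + C_2e^(3t)(1,1).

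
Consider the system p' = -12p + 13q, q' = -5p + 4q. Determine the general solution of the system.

p(t) = -2K_1e^(-4t)sin(t) - 3K_1e^(-4t)cos(t) - 3K_2e^(-4t)sin(t) + 2K_2e^(-4t)cos(t), q(t) = -K_1e^(-4t)sin(t) - 2K_1e^(-4t)cos(t) - 2K_2e^(-4t)sin(t) + K_2e^(-4t)cos(t)

Coefficient matrix A = [[-12, 13], [-5, 4]].
Characteristic polynomial det(A - λI) = λ^2 + 8λ + 17 = 0.
Eigenvalues λ = -4 ± i (complex conjugate pair).
For λ=-4+i: an eigenvector is (-3,-2) - i(-2,-1) = (-3 + 2i, -2 + i).
A real fundamental pair from Re and Im of e^((-4+i)t)v: X_1 = e^(-4t)(cos(t)·(-3,-2) + sin(t)·(-2,-1)), X_2 = e^(-4t)(sin(t)·(-3,-2) - cos(t)·(-2,-1)).
General solution: K_1X_1 + K_2X_2.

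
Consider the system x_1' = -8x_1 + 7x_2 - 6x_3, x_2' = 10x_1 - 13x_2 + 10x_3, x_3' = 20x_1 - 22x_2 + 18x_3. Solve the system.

x_1(t) = -c_1e^(2t) - c_2e^(-3t) - c_3e^(-2t), x_2(t) = 2c_1e^(2t) + c_2e^(-3t), x_3(t) = 4c_1e^(2t) + 2c_2e^(-3t) + c_3e^(-2t)

Coefficient matrix A = [[-8, 7, -6], [10, -13, 10], [20, -22, 18]].
det(A - λI) = 0 gives eigenvalues λ = 2, -3, -2.
For λ=2: eigenvector (-1,2,4).
For λ=-3: eigenvector (-1,1,2).
For λ=-2: eigenvector (-1,0,1).
General solution: c_1e^(2t)(-1,2,4) + c_2e^(-3t)(-1,1,2) + c_3e^(-2t)(-1,0,1).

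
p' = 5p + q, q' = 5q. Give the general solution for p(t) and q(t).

p(t) = C_1e^(5t) + C_2te^(5t) + 3C_2e^(5t), q(t) = C_2e^(5t)

Coefficient matrix A = [[5, 1], [0, 5]].
Characteristic polynomial det(A - λI) = λ^2 - 10λ + 25 = 0.
Single eigenvalue λ = 5 with algebraic multiplicity 2.
Eigenvector v = (1,0); generalized eigenvector w with (A-λI)w=v is (3,1).
General solution: e^(5t)[C_1·v + C_2·(t·v + w)].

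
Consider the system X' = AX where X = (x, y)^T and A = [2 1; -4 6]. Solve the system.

x(t) = c_1e^(4t) + c_2te^(4t) + c_2e^(4t), y(t) = 2c_1e^(4t) + 2c_2te^(4t) + 3c_2e^(4t)

Coefficient matrix A = [[2, 1], [-4, 6]].
Characteristic polynomial det(A - λI) = λ^2 - 8λ + 16 = 0.
Single eigenvalue λ = 4 with algebraic multiplicity 2.
Eigenvector v = (1,2); generalized eigenvector w with (A-λI)w=v is (1,3).
General solution: e^(4t)[c_1·v + c_2·(t·v + w)].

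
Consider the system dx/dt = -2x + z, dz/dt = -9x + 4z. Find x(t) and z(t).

x(t) = -C_1e^(t) - C_2te^(t), z(t) = -3C_1e^(t) - 3C_2te^(t) - C_2e^(t)

Coefficient matrix A = [[-2, 1], [-9, 4]].
Characteristic polynomial det(A - λI) = λ^2 - 2λ + 1 = 0.
Single eigenvalue λ = 1 with algebraic multiplicity 2.
Eigenvector v = (-1,-3); generalized eigenvector w with (A-λI)w=v is (0,-1).
General solution: e^(t)[C_1·v + C_2·(t·v + w)].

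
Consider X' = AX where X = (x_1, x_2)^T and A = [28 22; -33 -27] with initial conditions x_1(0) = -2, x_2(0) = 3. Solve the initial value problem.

Coefficient matrix A = [[28, 22], [-33, -27]].
Characteristic polynomial det(A - λI) = λ^2 - λ - 30 = 0.
Eigenvalues λ = 6, -5.
For λ=6: (A-λI) row 1 is [22, 22], so an eigenvector is (1, -1).
For λ=-5: (A-λI) row 1 is [33, 22], so an eigenvector is (-2, 3).
General solution: K_1e^(6t)(1,-1) + K_2e^(-5t)(-2,3).
Applying x_1(0)=-2, x_2(0)=3 gives K_1=0, K_2=1.

x_1(t) = -2e^(-5t), x_2(t) = 3e^(-5t)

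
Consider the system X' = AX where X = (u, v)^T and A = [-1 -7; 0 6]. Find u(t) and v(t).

Coefficient matrix A = [[-1, -7], [0, 6]].
Characteristic polynomial det(A - λI) = λ^2 - 5λ - 6 = 0.
Eigenvalues λ = -1, 6.
For λ=-1: (A-λI) row 1 is [0, -7], so an eigenvector is (1, 0).
For λ=6: (A-λI) row 1 is [-7, -7], so an eigenvector is (1, -1).
General solution: K_1e^(-t)(1,0) + K_2e^(6t)(1,-1).

u(t) = K_1e^(-t) + K_2e^(6t), v(t) = -K_2e^(6t)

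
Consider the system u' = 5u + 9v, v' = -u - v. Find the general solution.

Coefficient matrix A = [[5, 9], [-1, -1]].
Characteristic polynomial det(A - λI) = λ^2 - 4λ + 4 = 0.
Single eigenvalue λ = 2 with algebraic multiplicity 2.
Eigenvector v = (3,-1); generalized eigenvector w with (A-λI)w=v is (1,0).
General solution: e^(2t)[c_1·v + c_2·(t·v + w)].

u(t) = 3c_1e^(2t) + 3c_2te^(2t) + c_2e^(2t), v(t) = -c_1e^(2t) - c_2te^(2t)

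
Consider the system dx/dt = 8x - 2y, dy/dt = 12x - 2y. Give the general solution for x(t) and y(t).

x(t) = -K_1e^(4t) + K_2e^(2t), y(t) = -2K_1e^(4t) + 3K_2e^(2t)

Coefficient matrix A = [[8, -2], [12, -2]].
Characteristic polynomial det(A - λI) = λ^2 - 6λ + 8 = 0.
Eigenvalues λ = 4, 2.
For λ=4: (A-λI) row 1 is [4, -2], so an eigenvector is (-1, -2).
For λ=2: (A-λI) row 1 is [6, -2], so an eigenvector is (1, 3).
General solution: K_1e^(4t)(-1,-2) + K_2e^(2t)(1,3).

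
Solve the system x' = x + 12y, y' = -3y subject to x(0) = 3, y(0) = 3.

Coefficient matrix A = [[1, 12], [0, -3]].
Characteristic polynomial det(A - λI) = λ^2 + 2λ - 3 = 0.
Eigenvalues λ = -3, 1.
For λ=-3: (A-λI) row 1 is [4, 12], so an eigenvector is (3, -1).
For λ=1: (A-λI) row 1 is [0, 12], so an eigenvector is (1, 0).
General solution: c_1e^(-3t)(3,-1) + c_2e^(t)(1,0).
Applying x(0)=3, y(0)=3 gives c_1=-3, c_2=12.

x(t) = 12e^(t) - 9e^(-3t), y(t) = 3e^(-3t)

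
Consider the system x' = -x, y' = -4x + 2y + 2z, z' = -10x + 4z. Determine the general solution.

Coefficient matrix A = [[-1, 0, 0], [-4, 2, 2], [-10, 0, 4]].
det(A - λI) = 0 gives eigenvalues λ = -1, 4, 2.
For λ=-1: eigenvector (1,0,2).
For λ=4: eigenvector (0,1,1).
For λ=2: eigenvector (0,-1,0).
General solution: C_1e^(-t)(1,0,2) + C_2e^(4t)(0,1,1) + C_3e^(2t)(0,-1,0).

x(t) = C_1e^(-t), y(t) = C_2e^(4t) - C_3e^(2t), z(t) = 2C_1e^(-t) + C_2e^(4t)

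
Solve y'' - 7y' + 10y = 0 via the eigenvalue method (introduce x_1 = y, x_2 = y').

y(t) = C_1e^(2t) + C_2e^(5t)

Let x_1 = y, x_2 = y'. Then x_1' = x_2 and x_2' = -10x_1 + 7x_2.
A = [[0,1],[-10,7]]; det(A-λI) = λ^2 - 7λ + 10.
Eigenvalues λ = 2, 5 with eigenvectors (1,2), (1,5).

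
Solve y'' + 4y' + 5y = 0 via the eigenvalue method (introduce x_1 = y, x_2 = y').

Let x_1 = y, x_2 = y'. Then x_1' = x_2 and x_2' = -5x_1 - 4x_2.
A = [[0,1],[-5,-4]]; det(A-λI) = λ^2 + 4λ + 5.
Eigenvalues λ = -2 ± i.

y(t) = K_1e^(-2t)cos(t) + K_2e^(-2t)sin(t)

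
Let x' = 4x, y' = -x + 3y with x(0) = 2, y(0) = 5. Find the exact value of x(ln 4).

512

A = [[4,0],[-1,3]]; eigenvalues λ = 4, 3.
Eigenvectors: (-1,1) for λ=4, (0,-1) for λ=3.
From the initial condition, c_1 = -2, c_2 = -7.
x(ln 4) = (-2)(4^4)(-1) + (-7)(4^3)(0) = 512.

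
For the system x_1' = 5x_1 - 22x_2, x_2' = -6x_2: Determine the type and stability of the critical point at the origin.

saddle

A = [[5,-22],[0,-6]]; det(A-λI) = λ^2 + λ - 30.
λ = -6, 5: opposite signs.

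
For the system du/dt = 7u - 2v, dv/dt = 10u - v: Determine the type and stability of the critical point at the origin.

unstable spiral

A = [[7,-2],[10,-1]]; det(A-λI) = λ^2 - 6λ + 13.
λ = 3 ± 2i: positive real part.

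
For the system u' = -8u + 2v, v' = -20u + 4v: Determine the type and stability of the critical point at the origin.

stable spiral

A = [[-8,2],[-20,4]]; det(A-λI) = λ^2 + 4λ + 8.
λ = -2 ± 2i: negative real part.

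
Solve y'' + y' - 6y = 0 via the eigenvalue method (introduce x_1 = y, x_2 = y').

y(t) = C_1e^(2t) + C_2e^(-3t)

Let x_1 = y, x_2 = y'. Then x_1' = x_2 and x_2' = 6x_1 - x_2.
A = [[0,1],[6,-1]]; det(A-λI) = λ^2 + λ - 6.
Eigenvalues λ = 2, -3 with eigenvectors (1,2), (1,-3).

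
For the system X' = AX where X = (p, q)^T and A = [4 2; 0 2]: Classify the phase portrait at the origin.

unstable node

A = [[4,2],[0,2]]; det(A-λI) = λ^2 - 6λ + 8.
λ = 2, 4: both positive.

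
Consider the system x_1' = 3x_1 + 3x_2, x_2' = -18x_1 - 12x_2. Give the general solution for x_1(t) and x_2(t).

x_1(t) = c_1e^(-6t) - c_2e^(-3t), x_2(t) = -3c_1e^(-6t) + 2c_2e^(-3t)

Coefficient matrix A = [[3, 3], [-18, -12]].
Characteristic polynomial det(A - λI) = λ^2 + 9λ + 18 = 0.
Eigenvalues λ = -6, -3.
For λ=-6: (A-λI) row 1 is [9, 3], so an eigenvector is (1, -3).
For λ=-3: (A-λI) row 1 is [6, 3], so an eigenvector is (-1, 2).
General solution: c_1e^(-6t)(1,-3) + c_2e^(-3t)(-1,2).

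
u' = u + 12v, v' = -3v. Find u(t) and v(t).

Coefficient matrix A = [[1, 12], [0, -3]].
Characteristic polynomial det(A - λI) = λ^2 + 2λ - 3 = 0.
Eigenvalues λ = 1, -3.
For λ=1: (A-λI) row 1 is [0, 12], so an eigenvector is (-1, 0).
For λ=-3: (A-λI) row 1 is [4, 12], so an eigenvector is (3, -1).
General solution: C_1e^(t)(-1,0) + C_2e^(-3t)(3,-1).

u(t) = -C_1e^(t) + 3C_2e^(-3t), v(t) = -C_2e^(-3t)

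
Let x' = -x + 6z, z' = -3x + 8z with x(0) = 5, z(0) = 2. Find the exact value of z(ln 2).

-20

A = [[-1,6],[-3,8]]; eigenvalues λ = 2, 5.
Eigenvectors: (-2,-1) for λ=2, (-1,-1) for λ=5.
From the initial condition, c_1 = -3, c_2 = 1.
z(ln 2) = (-3)(2^2)(-1) + (1)(2^5)(-1) = -20.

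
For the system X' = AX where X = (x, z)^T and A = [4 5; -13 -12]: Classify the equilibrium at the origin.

A = [[4,5],[-13,-12]]; det(A-λI) = λ^2 + 8λ + 17.
λ = -4 ± i: negative real part.

stable spiral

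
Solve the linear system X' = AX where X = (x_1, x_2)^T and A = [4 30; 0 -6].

Coefficient matrix A = [[4, 30], [0, -6]].
Characteristic polynomial det(A - λI) = λ^2 + 2λ - 24 = 0.
Eigenvalues λ = -6, 4.
For λ=-6: (A-λI) row 1 is [10, 30], so an eigenvector is (-3, 1).
For λ=4: (A-λI) row 1 is [0, 30], so an eigenvector is (-1, 0).
General solution: K_1e^(-6t)(-3,1) + K_2e^(4t)(-1,0).

x_1(t) = -3K_1e^(-6t) - K_2e^(4t), x_2(t) = K_1e^(-6t)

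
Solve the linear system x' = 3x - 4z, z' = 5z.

Coefficient matrix A = [[3, -4], [0, 5]].
Characteristic polynomial det(A - λI) = λ^2 - 8λ + 15 = 0.
Eigenvalues λ = 5, 3.
For λ=5: (A-λI) row 1 is [-2, -4], so an eigenvector is (-2, 1).
For λ=3: (A-λI) row 1 is [0, -4], so an eigenvector is (-1, 0).
General solution: C_1e^(5t)(-2,1) + C_2e^(3t)(-1,0).

x(t) = -2C_1e^(5t) - C_2e^(3t), z(t) = C_1e^(5t)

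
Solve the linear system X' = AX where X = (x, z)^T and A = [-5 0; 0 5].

x(t) = K_2e^(-5t), z(t) = -K_1e^(5t)

Coefficient matrix A = [[-5, 0], [0, 5]].
Characteristic polynomial det(A - λI) = λ^2 - 25 = 0.
Eigenvalues λ = 5, -5.
For λ=5: (A-λI) row 1 is [-10, 0], so an eigenvector is (0, -1).
For λ=-5: (A-λI) row 2 is [0, 10], so an eigenvector is (1, 0).
General solution: K_1e^(5t)(0,-1) + K_2e^(-5t)(1,0).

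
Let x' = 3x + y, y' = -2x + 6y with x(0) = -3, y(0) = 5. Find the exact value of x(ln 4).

5376

A = [[3,1],[-2,6]]; eigenvalues λ = 5, 4.
Eigenvectors: (1,2) for λ=5, (-1,-1) for λ=4.
From the initial condition, c_1 = 8, c_2 = 11.
x(ln 4) = (8)(4^5)(1) + (11)(4^4)(-1) = 5376.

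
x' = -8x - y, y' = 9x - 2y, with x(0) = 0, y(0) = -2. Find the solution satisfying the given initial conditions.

Coefficient matrix A = [[-8, -1], [9, -2]].
Characteristic polynomial det(A - λI) = λ^2 + 10λ + 25 = 0.
Single eigenvalue λ = -5 with algebraic multiplicity 2.
Eigenvector v = (-1,3); generalized eigenvector w with (A-λI)w=v is (1,-2).
General solution: e^(-5t)[K_1·v + K_2·(t·v + w)].
Applying x(0)=0, y(0)=-2 gives K_1=-2, K_2=-2.

x(t) = 2te^(-5t), y(t) = -6te^(-5t) - 2e^(-5t)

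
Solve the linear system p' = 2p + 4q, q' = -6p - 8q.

Coefficient matrix A = [[2, 4], [-6, -8]].
Characteristic polynomial det(A - λI) = λ^2 + 6λ + 8 = 0.
Eigenvalues λ = -4, -2.
For λ=-4: (A-λI) row 1 is [6, 4], so an eigenvector is (-2, 3).
For λ=-2: (A-λI) row 1 is [4, 4], so an eigenvector is (1, -1).
General solution: c_1e^(-4t)(-2,3) + c_2e^(-2t)(1,-1).

p(t) = -2c_1e^(-4t) + c_2e^(-2t), q(t) = 3c_1e^(-4t) - c_2e^(-2t)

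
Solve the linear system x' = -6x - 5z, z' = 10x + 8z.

x(t) = -2c_1e^(t)sin(t) + c_1e^(t)cos(t) + c_2e^(t)sin(t) + 2c_2e^(t)cos(t), z(t) = 3c_1e^(t)sin(t) - c_1e^(t)cos(t) - c_2e^(t)sin(t) - 3c_2e^(t)cos(t)

Coefficient matrix A = [[-6, -5], [10, 8]].
Characteristic polynomial det(A - λI) = λ^2 - 2λ + 2 = 0.
Eigenvalues λ = 1 ± i (complex conjugate pair).
For λ=1+i: an eigenvector is (1,-1) - i(-2,3) = (1 + 2i, -1 - 3i).
A real fundamental pair from Re and Im of e^((1+i)t)v: X_1 = e^(t)(cos(t)·(1,-1) + sin(t)·(-2,3)), X_2 = e^(t)(sin(t)·(1,-1) - cos(t)·(-2,3)).
General solution: c_1X_1 + c_2X_2.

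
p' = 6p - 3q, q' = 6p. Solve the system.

p(t) = -c_1e^(3t)sin(3t) + c_2e^(3t)cos(3t), q(t) = -c_1e^(3t)sin(3t) + c_1e^(3t)cos(3t) + c_2e^(3t)sin(3t) + c_2e^(3t)cos(3t)

Coefficient matrix A = [[6, -3], [6, 0]].
Characteristic polynomial det(A - λI) = λ^2 - 6λ + 18 = 0.
Eigenvalues λ = 3 ± 3i (complex conjugate pair).
For λ=3+3i: an eigenvector is (0,1) - i(-1,-1) = (0 + i, 1 + i).
A real fundamental pair from Re and Im of e^((3+3i)t)v: X_1 = e^(3t)(cos(3t)·(0,1) + sin(3t)·(-1,-1)), X_2 = e^(3t)(sin(3t)·(0,1) - cos(3t)·(-1,-1)).
General solution: c_1X_1 + c_2X_2.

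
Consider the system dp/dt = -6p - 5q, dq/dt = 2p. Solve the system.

Coefficient matrix A = [[-6, -5], [2, 0]].
Characteristic polynomial det(A - λI) = λ^2 + 6λ + 10 = 0.
Eigenvalues λ = -3 ± i (complex conjugate pair).
For λ=-3+i: an eigenvector is (-1,1) - i(-2,1) = (-1 + 2i, 1 - i).
A real fundamental pair from Re and Im of e^((-3+i)t)v: X_1 = e^(-3t)(cos(t)·(-1,1) + sin(t)·(-2,1)), X_2 = e^(-3t)(sin(t)·(-1,1) - cos(t)·(-2,1)).
General solution: c_1X_1 + c_2X_2.

p(t) = -2c_1e^(-3t)sin(t) - c_1e^(-3t)cos(t) - c_2e^(-3t)sin(t) + 2c_2e^(-3t)cos(t), q(t) = c_1e^(-3t)sin(t) + c_1e^(-3t)cos(t) + c_2e^(-3t)sin(t) - c_2e^(-3t)cos(t)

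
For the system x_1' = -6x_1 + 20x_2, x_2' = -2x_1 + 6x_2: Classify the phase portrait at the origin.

A = [[-6,20],[-2,6]]; det(A-λI) = λ^2 + 4.
λ = 0 ± 2i: zero real part.

center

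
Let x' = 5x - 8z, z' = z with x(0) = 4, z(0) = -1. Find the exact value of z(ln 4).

-4

A = [[5,-8],[0,1]]; eigenvalues λ = 5, 1.
Eigenvectors: (1,0) for λ=5, (2,1) for λ=1.
From the initial condition, c_1 = 6, c_2 = -1.
z(ln 4) = (6)(4^5)(0) + (-1)(4^1)(1) = -4.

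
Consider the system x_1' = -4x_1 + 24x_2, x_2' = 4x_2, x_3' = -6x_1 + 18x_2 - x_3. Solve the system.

Coefficient matrix A = [[-4, 24, 0], [0, 4, 0], [-6, 18, -1]].
det(A - λI) = 0 gives eigenvalues λ = 4, -4, -1.
For λ=4: eigenvector (3,1,0).
For λ=-4: eigenvector (1,0,2).
For λ=-1: eigenvector (0,0,1).
General solution: C_1e^(4t)(3,1,0) + C_2e^(-4t)(1,0,2) + C_3e^(-t)(0,0,1).

x_1(t) = 3C_1e^(4t) + C_2e^(-4t), x_2(t) = C_1e^(4t), x_3(t) = 2C_2e^(-4t) + C_3e^(-t)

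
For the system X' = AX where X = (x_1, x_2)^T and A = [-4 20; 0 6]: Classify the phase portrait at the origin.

A = [[-4,20],[0,6]]; det(A-λI) = λ^2 - 2λ - 24.
λ = 6, -4: opposite signs.

saddle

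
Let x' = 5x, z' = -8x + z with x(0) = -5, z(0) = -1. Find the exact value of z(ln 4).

10196

A = [[5,0],[-8,1]]; eigenvalues λ = 5, 1.
Eigenvectors: (-1,2) for λ=5, (0,-1) for λ=1.
From the initial condition, c_1 = 5, c_2 = 11.
z(ln 4) = (5)(4^5)(2) + (11)(4^1)(-1) = 10196.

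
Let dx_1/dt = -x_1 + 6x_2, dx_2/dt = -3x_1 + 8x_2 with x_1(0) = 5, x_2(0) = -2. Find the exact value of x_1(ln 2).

-232

A = [[-1,6],[-3,8]]; eigenvalues λ = 5, 2.
Eigenvectors: (-1,-1) for λ=5, (-2,-1) for λ=2.
From the initial condition, c_1 = 9, c_2 = -7.
x_1(ln 2) = (9)(2^5)(-1) + (-7)(2^2)(-2) = -232.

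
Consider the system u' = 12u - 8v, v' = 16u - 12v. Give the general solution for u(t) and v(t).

Coefficient matrix A = [[12, -8], [16, -12]].
Characteristic polynomial det(A - λI) = λ^2 - 16 = 0.
Eigenvalues λ = -4, 4.
For λ=-4: (A-λI) row 1 is [16, -8], so an eigenvector is (-1, -2).
For λ=4: (A-λI) row 1 is [8, -8], so an eigenvector is (1, 1).
General solution: C_1e^(-4t)(-1,-2) + C_2e^(4t)(1,1).

u(t) = -C_1e^(-4t) + C_2e^(4t), v(t) = -2C_1e^(-4t) + C_2e^(4t)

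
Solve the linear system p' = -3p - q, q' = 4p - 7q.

p(t) = K_1e^(-5t) + K_2te^(-5t) - K_2e^(-5t), q(t) = 2K_1e^(-5t) + 2K_2te^(-5t) - 3K_2e^(-5t)

Coefficient matrix A = [[-3, -1], [4, -7]].
Characteristic polynomial det(A - λI) = λ^2 + 10λ + 25 = 0.
Single eigenvalue λ = -5 with algebraic multiplicity 2.
Eigenvector v = (1,2); generalized eigenvector w with (A-λI)w=v is (-1,-3).
General solution: e^(-5t)[K_1·v + K_2·(t·v + w)].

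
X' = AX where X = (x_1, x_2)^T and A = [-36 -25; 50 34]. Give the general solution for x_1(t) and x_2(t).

Coefficient matrix A = [[-36, -25], [50, 34]].
Characteristic polynomial det(A - λI) = λ^2 + 2λ + 26 = 0.
Eigenvalues λ = -1 ± 5i (complex conjugate pair).
For λ=-1+5i: an eigenvector is (2,-3) - i(1,-1) = (2 - i, -3 + i).
A real fundamental pair from Re and Im of e^((-1+5i)t)v: X_1 = e^(-t)(cos(5t)·(2,-3) + sin(5t)·(1,-1)), X_2 = e^(-t)(sin(5t)·(2,-3) - cos(5t)·(1,-1)).
General solution: c_1X_1 + c_2X_2.

x_1(t) = c_1e^(-t)sin(5t) + 2c_1e^(-t)cos(5t) + 2c_2e^(-t)sin(5t) - c_2e^(-t)cos(5t), x_2(t) = -c_1e^(-t)sin(5t) - 3c_1e^(-t)cos(5t) - 3c_2e^(-t)sin(5t) + c_2e^(-t)cos(5t)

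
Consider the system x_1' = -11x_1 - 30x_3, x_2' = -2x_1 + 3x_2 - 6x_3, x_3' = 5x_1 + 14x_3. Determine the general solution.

Coefficient matrix A = [[-11, 0, -30], [-2, 3, -6], [5, 0, 14]].
det(A - λI) = 0 gives eigenvalues λ = 4, 3, -1.
For λ=4: eigenvector (-2,-2,1).
For λ=3: eigenvector (0,1,0).
For λ=-1: eigenvector (3,0,-1).
General solution: K_1e^(4t)(-2,-2,1) + K_2e^(3t)(0,1,0) + K_3e^(-t)(3,0,-1).

x_1(t) = -2K_1e^(4t) + 3K_3e^(-t), x_2(t) = -2K_1e^(4t) + K_2e^(3t), x_3(t) = K_1e^(4t) - K_3e^(-t)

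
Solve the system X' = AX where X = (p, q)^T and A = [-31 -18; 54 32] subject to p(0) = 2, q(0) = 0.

Coefficient matrix A = [[-31, -18], [54, 32]].
Characteristic polynomial det(A - λI) = λ^2 - λ - 20 = 0.
Eigenvalues λ = -4, 5.
For λ=-4: (A-λI) row 1 is [-27, -18], so an eigenvector is (-2, 3).
For λ=5: (A-λI) row 1 is [-36, -18], so an eigenvector is (-1, 2).
General solution: C_1e^(-4t)(-2,3) + C_2e^(5t)(-1,2).
Applying p(0)=2, q(0)=0 gives C_1=-4, C_2=6.

p(t) = -6e^(5t) + 8e^(-4t), q(t) = 12e^(5t) - 12e^(-4t)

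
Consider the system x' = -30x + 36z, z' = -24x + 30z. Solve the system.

x(t) = -K_1e^(6t) + 3K_2e^(-6t), z(t) = -K_1e^(6t) + 2K_2e^(-6t)

Coefficient matrix A = [[-30, 36], [-24, 30]].
Characteristic polynomial det(A - λI) = λ^2 - 36 = 0.
Eigenvalues λ = 6, -6.
For λ=6: (A-λI) row 1 is [-36, 36], so an eigenvector is (-1, -1).
For λ=-6: (A-λI) row 1 is [-24, 36], so an eigenvector is (3, 2).
General solution: K_1e^(6t)(-1,-1) + K_2e^(-6t)(3,2).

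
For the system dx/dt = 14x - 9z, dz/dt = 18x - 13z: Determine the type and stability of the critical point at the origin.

saddle

A = [[14,-9],[18,-13]]; det(A-λI) = λ^2 - λ - 20.
λ = -4, 5: opposite signs.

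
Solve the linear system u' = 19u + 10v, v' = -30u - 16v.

Coefficient matrix A = [[19, 10], [-30, -16]].
Characteristic polynomial det(A - λI) = λ^2 - 3λ - 4 = 0.
Eigenvalues λ = -1, 4.
For λ=-1: (A-λI) row 1 is [20, 10], so an eigenvector is (-1, 2).
For λ=4: (A-λI) row 1 is [15, 10], so an eigenvector is (-2, 3).
General solution: C_1e^(-t)(-1,2) + C_2e^(4t)(-2,3).

u(t) = -C_1e^(-t) - 2C_2e^(4t), v(t) = 2C_1e^(-t) + 3C_2e^(4t)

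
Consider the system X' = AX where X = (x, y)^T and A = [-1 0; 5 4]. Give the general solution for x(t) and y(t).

Coefficient matrix A = [[-1, 0], [5, 4]].
Characteristic polynomial det(A - λI) = λ^2 - 3λ - 4 = 0.
Eigenvalues λ = 4, -1.
For λ=4: (A-λI) row 1 is [-5, 0], so an eigenvector is (0, 1).
For λ=-1: (A-λI) row 2 is [5, 5], so an eigenvector is (1, -1).
General solution: C_1e^(4t)(0,1) + C_2e^(-t)(1,-1).

x(t) = C_2e^(-t), y(t) = C_1e^(4t) - C_2e^(-t)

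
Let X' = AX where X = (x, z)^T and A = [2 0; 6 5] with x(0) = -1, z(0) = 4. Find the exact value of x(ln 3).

-9

A = [[2,0],[6,5]]; eigenvalues λ = 2, 5.
Eigenvectors: (1,-2) for λ=2, (0,1) for λ=5.
From the initial condition, c_1 = -1, c_2 = 2.
x(ln 3) = (-1)(3^2)(1) + (2)(3^5)(0) = -9.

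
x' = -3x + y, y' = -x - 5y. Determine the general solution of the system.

Coefficient matrix A = [[-3, 1], [-1, -5]].
Characteristic polynomial det(A - λI) = λ^2 + 8λ + 16 = 0.
Single eigenvalue λ = -4 with algebraic multiplicity 2.
Eigenvector v = (-1,1); generalized eigenvector w with (A-λI)w=v is (-2,1).
General solution: e^(-4t)[C_1·v + C_2·(t·v + w)].

x(t) = -C_1e^(-4t) - C_2te^(-4t) - 2C_2e^(-4t), y(t) = C_1e^(-4t) + C_2te^(-4t) + C_2e^(-4t)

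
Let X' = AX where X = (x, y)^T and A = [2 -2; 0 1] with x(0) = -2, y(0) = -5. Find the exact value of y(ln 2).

-10

A = [[2,-2],[0,1]]; eigenvalues λ = 2, 1.
Eigenvectors: (1,0) for λ=2, (-2,-1) for λ=1.
From the initial condition, c_1 = 8, c_2 = 5.
y(ln 2) = (8)(2^2)(0) + (5)(2^1)(-1) = -10.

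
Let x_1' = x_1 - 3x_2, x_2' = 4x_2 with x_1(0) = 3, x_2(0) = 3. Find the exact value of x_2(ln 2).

48

A = [[1,-3],[0,4]]; eigenvalues λ = 1, 4.
Eigenvectors: (-1,0) for λ=1, (-1,1) for λ=4.
From the initial condition, c_1 = -6, c_2 = 3.
x_2(ln 2) = (-6)(2^1)(0) + (3)(2^4)(1) = 48.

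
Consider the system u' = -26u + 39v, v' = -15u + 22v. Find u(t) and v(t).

Coefficient matrix A = [[-26, 39], [-15, 22]].
Characteristic polynomial det(A - λI) = λ^2 + 4λ + 13 = 0.
Eigenvalues λ = -2 ± 3i (complex conjugate pair).
For λ=-2+3i: an eigenvector is (2,1) - i(-3,-2) = (2 + 3i, 1 + 2i).
A real fundamental pair from Re and Im of e^((-2+3i)t)v: X_1 = e^(-2t)(cos(3t)·(2,1) + sin(3t)·(-3,-2)), X_2 = e^(-2t)(sin(3t)·(2,1) - cos(3t)·(-3,-2)).
General solution: C_1X_1 + C_2X_2.

u(t) = -3C_1e^(-2t)sin(3t) + 2C_1e^(-2t)cos(3t) + 2C_2e^(-2t)sin(3t) + 3C_2e^(-2t)cos(3t), v(t) = -2C_1e^(-2t)sin(3t) + C_1e^(-2t)cos(3t) + C_2e^(-2t)sin(3t) + 2C_2e^(-2t)cos(3t)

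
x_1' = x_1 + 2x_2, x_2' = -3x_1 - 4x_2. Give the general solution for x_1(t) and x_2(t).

Coefficient matrix A = [[1, 2], [-3, -4]].
Characteristic polynomial det(A - λI) = λ^2 + 3λ + 2 = 0.
Eigenvalues λ = -1, -2.
For λ=-1: (A-λI) row 1 is [2, 2], so an eigenvector is (1, -1).
For λ=-2: (A-λI) row 1 is [3, 2], so an eigenvector is (-2, 3).
General solution: C_1e^(-t)(1,-1) + C_2e^(-2t)(-2,3).

x_1(t) = C_1e^(-t) - 2C_2e^(-2t), x_2(t) = -C_1e^(-t) + 3C_2e^(-2t)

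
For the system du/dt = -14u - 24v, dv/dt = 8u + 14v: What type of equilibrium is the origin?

saddle

A = [[-14,-24],[8,14]]; det(A-λI) = λ^2 - 4.
λ = -2, 2: opposite signs.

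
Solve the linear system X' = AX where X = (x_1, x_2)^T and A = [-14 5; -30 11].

Coefficient matrix A = [[-14, 5], [-30, 11]].
Characteristic polynomial det(A - λI) = λ^2 + 3λ - 4 = 0.
Eigenvalues λ = -4, 1.
For λ=-4: (A-λI) row 1 is [-10, 5], so an eigenvector is (1, 2).
For λ=1: (A-λI) row 1 is [-15, 5], so an eigenvector is (-1, -3).
General solution: C_1e^(-4t)(1,2) + C_2e^(t)(-1,-3).

x_1(t) = C_1e^(-4t) - C_2e^(t), x_2(t) = 2C_1e^(-4t) - 3C_2e^(t)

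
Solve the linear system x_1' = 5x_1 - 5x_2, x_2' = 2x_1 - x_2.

x_1(t) = -C_1e^(2t)sin(t) - 2C_1e^(2t)cos(t) - 2C_2e^(2t)sin(t) + C_2e^(2t)cos(t), x_2(t) = -C_1e^(2t)sin(t) - C_1e^(2t)cos(t) - C_2e^(2t)sin(t) + C_2e^(2t)cos(t)

Coefficient matrix A = [[5, -5], [2, -1]].
Characteristic polynomial det(A - λI) = λ^2 - 4λ + 5 = 0.
Eigenvalues λ = 2 ± i (complex conjugate pair).
For λ=2+i: an eigenvector is (-2,-1) - i(-1,-1) = (-2 + i, -1 + i).
A real fundamental pair from Re and Im of e^((2+i)t)v: X_1 = e^(2t)(cos(t)·(-2,-1) + sin(t)·(-1,-1)), X_2 = e^(2t)(sin(t)·(-2,-1) - cos(t)·(-1,-1)).
General solution: C_1X_1 + C_2X_2.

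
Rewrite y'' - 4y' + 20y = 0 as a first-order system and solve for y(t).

Let x_1 = y, x_2 = y'. Then x_1' = x_2 and x_2' = -20x_1 + 4x_2.
A = [[0,1],[-20,4]]; det(A-λI) = λ^2 - 4λ + 20.
Eigenvalues λ = 2 ± 4i.

y(t) = K_1e^(2t)cos(4t) + K_2e^(2t)sin(4t)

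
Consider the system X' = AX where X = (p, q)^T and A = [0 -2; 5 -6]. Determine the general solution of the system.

p(t) = c_1e^(-3t)sin(t) + c_1e^(-3t)cos(t) + c_2e^(-3t)sin(t) - c_2e^(-3t)cos(t), q(t) = 2c_1e^(-3t)sin(t) + c_1e^(-3t)cos(t) + c_2e^(-3t)sin(t) - 2c_2e^(-3t)cos(t)

Coefficient matrix A = [[0, -2], [5, -6]].
Characteristic polynomial det(A - λI) = λ^2 + 6λ + 10 = 0.
Eigenvalues λ = -3 ± i (complex conjugate pair).
For λ=-3+i: an eigenvector is (1,1) - i(1,2) = (1 - i, 1 - 2i).
A real fundamental pair from Re and Im of e^((-3+i)t)v: X_1 = e^(-3t)(cos(t)·(1,1) + sin(t)·(1,2)), X_2 = e^(-3t)(sin(t)·(1,1) - cos(t)·(1,2)).
General solution: c_1X_1 + c_2X_2.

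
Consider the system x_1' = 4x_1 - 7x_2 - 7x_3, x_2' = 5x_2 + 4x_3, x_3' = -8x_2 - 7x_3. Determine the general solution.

x_1(t) = C_1e^(4t) + C_2e^(-3t), x_2(t) = -C_2e^(-3t) - C_3e^(t), x_3(t) = 2C_2e^(-3t) + C_3e^(t)

Coefficient matrix A = [[4, -7, -7], [0, 5, 4], [0, -8, -7]].
det(A - λI) = 0 gives eigenvalues λ = 4, -3, 1.
For λ=4: eigenvector (1,0,0).
For λ=-3: eigenvector (1,-1,2).
For λ=1: eigenvector (0,-1,1).
General solution: C_1e^(4t)(1,0,0) + C_2e^(-3t)(1,-1,2) + C_3e^(t)(0,-1,1).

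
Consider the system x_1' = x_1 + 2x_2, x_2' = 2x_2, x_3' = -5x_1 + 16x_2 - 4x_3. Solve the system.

x_1(t) = K_1e^(t) + 2K_3e^(2t), x_2(t) = K_3e^(2t), x_3(t) = -K_1e^(t) + K_2e^(-4t) + K_3e^(2t)

Coefficient matrix A = [[1, 2, 0], [0, 2, 0], [-5, 16, -4]].
det(A - λI) = 0 gives eigenvalues λ = 1, -4, 2.
For λ=1: eigenvector (1,0,-1).
For λ=-4: eigenvector (0,0,1).
For λ=2: eigenvector (2,1,1).
General solution: K_1e^(t)(1,0,-1) + K_2e^(-4t)(0,0,1) + K_3e^(2t)(2,1,1).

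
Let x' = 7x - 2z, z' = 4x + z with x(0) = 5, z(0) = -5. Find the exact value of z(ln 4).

14080

A = [[7,-2],[4,1]]; eigenvalues λ = 3, 5.
Eigenvectors: (1,2) for λ=3, (1,1) for λ=5.
From the initial condition, c_1 = -10, c_2 = 15.
z(ln 4) = (-10)(4^3)(2) + (15)(4^5)(1) = 14080.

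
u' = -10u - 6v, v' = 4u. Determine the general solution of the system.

Coefficient matrix A = [[-10, -6], [4, 0]].
Characteristic polynomial det(A - λI) = λ^2 + 10λ + 24 = 0.
Eigenvalues λ = -4, -6.
For λ=-4: (A-λI) row 1 is [-6, -6], so an eigenvector is (-1, 1).
For λ=-6: (A-λI) row 1 is [-4, -6], so an eigenvector is (-3, 2).
General solution: K_1e^(-4t)(-1,1) + K_2e^(-6t)(-3,2).

u(t) = -K_1e^(-4t) - 3K_2e^(-6t), v(t) = K_1e^(-4t) + 2K_2e^(-6t)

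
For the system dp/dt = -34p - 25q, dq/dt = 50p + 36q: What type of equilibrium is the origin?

unstable spiral

A = [[-34,-25],[50,36]]; det(A-λI) = λ^2 - 2λ + 26.
λ = 1 ± 5i: positive real part.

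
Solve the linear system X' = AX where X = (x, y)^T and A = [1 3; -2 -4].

x(t) = -3C_1e^(-t) + C_2e^(-2t), y(t) = 2C_1e^(-t) - C_2e^(-2t)

Coefficient matrix A = [[1, 3], [-2, -4]].
Characteristic polynomial det(A - λI) = λ^2 + 3λ + 2 = 0.
Eigenvalues λ = -1, -2.
For λ=-1: (A-λI) row 1 is [2, 3], so an eigenvector is (-3, 2).
For λ=-2: (A-λI) row 1 is [3, 3], so an eigenvector is (1, -1).
General solution: C_1e^(-t)(-3,2) + C_2e^(-2t)(1,-1).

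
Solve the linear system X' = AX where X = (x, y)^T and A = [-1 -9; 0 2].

x(t) = -3C_1e^(2t) - C_2e^(-t), y(t) = C_1e^(2t)

Coefficient matrix A = [[-1, -9], [0, 2]].
Characteristic polynomial det(A - λI) = λ^2 - λ - 2 = 0.
Eigenvalues λ = 2, -1.
For λ=2: (A-λI) row 1 is [-3, -9], so an eigenvector is (-3, 1).
For λ=-1: (A-λI) row 1 is [0, -9], so an eigenvector is (-1, 0).
General solution: C_1e^(2t)(-3,1) + C_2e^(-t)(-1,0).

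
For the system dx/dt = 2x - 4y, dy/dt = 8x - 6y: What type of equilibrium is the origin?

stable spiral

A = [[2,-4],[8,-6]]; det(A-λI) = λ^2 + 4λ + 20.
λ = -2 ± 4i: negative real part.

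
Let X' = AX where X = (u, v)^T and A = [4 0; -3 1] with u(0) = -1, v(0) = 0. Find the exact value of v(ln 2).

14

A = [[4,0],[-3,1]]; eigenvalues λ = 1, 4.
Eigenvectors: (0,-1) for λ=1, (1,-1) for λ=4.
From the initial condition, c_1 = 1, c_2 = -1.
v(ln 2) = (1)(2^1)(-1) + (-1)(2^4)(-1) = 14.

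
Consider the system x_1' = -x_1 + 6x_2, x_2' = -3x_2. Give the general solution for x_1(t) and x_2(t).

x_1(t) = -c_1e^(-t) - 3c_2e^(-3t), x_2(t) = c_2e^(-3t)

Coefficient matrix A = [[-1, 6], [0, -3]].
Characteristic polynomial det(A - λI) = λ^2 + 4λ + 3 = 0.
Eigenvalues λ = -1, -3.
For λ=-1: (A-λI) row 1 is [0, 6], so an eigenvector is (-1, 0).
For λ=-3: (A-λI) row 1 is [2, 6], so an eigenvector is (-3, 1).
General solution: c_1e^(-t)(-1,0) + c_2e^(-3t)(-3,1).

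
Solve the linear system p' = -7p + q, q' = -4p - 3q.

p(t) = C_1e^(-5t) + C_2te^(-5t) - 2C_2e^(-5t), q(t) = 2C_1e^(-5t) + 2C_2te^(-5t) - 3C_2e^(-5t)

Coefficient matrix A = [[-7, 1], [-4, -3]].
Characteristic polynomial det(A - λI) = λ^2 + 10λ + 25 = 0.
Single eigenvalue λ = -5 with algebraic multiplicity 2.
Eigenvector v = (1,2); generalized eigenvector w with (A-λI)w=v is (-2,-3).
General solution: e^(-5t)[C_1·v + C_2·(t·v + w)].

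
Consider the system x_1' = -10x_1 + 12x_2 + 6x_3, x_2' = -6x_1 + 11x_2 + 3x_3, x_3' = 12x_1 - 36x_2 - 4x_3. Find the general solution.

x_1(t) = 3c_1e^(-4t) + 4c_2e^(-t) + c_3e^(2t), x_2(t) = c_1e^(-4t) + c_2e^(-t), x_3(t) = c_1e^(-4t) + 4c_2e^(-t) + 2c_3e^(2t)

Coefficient matrix A = [[-10, 12, 6], [-6, 11, 3], [12, -36, -4]].
det(A - λI) = 0 gives eigenvalues λ = -4, -1, 2.
For λ=-4: eigenvector (3,1,1).
For λ=-1: eigenvector (4,1,4).
For λ=2: eigenvector (1,0,2).
General solution: c_1e^(-4t)(3,1,1) + c_2e^(-t)(4,1,4) + c_3e^(2t)(1,0,2).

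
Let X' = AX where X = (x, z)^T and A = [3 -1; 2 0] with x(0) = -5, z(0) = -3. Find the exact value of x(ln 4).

A = [[3,-1],[2,0]]; eigenvalues λ = 2, 1.
Eigenvectors: (1,1) for λ=2, (1,2) for λ=1.
From the initial condition, c_1 = -7, c_2 = 2.
x(ln 4) = (-7)(4^2)(1) + (2)(4^1)(1) = -104.

-104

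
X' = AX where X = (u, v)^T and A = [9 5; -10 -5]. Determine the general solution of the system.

Coefficient matrix A = [[9, 5], [-10, -5]].
Characteristic polynomial det(A - λI) = λ^2 - 4λ + 5 = 0.
Eigenvalues λ = 2 ± i (complex conjugate pair).
For λ=2+i: an eigenvector is (2,-3) - i(-1,1) = (2 + i, -3 - i).
A real fundamental pair from Re and Im of e^((2+i)t)v: X_1 = e^(2t)(cos(t)·(2,-3) + sin(t)·(-1,1)), X_2 = e^(2t)(sin(t)·(2,-3) - cos(t)·(-1,1)).
General solution: c_1X_1 + c_2X_2.

u(t) = -c_1e^(2t)sin(t) + 2c_1e^(2t)cos(t) + 2c_2e^(2t)sin(t) + c_2e^(2t)cos(t), v(t) = c_1e^(2t)sin(t) - 3c_1e^(2t)cos(t) - 3c_2e^(2t)sin(t) - c_2e^(2t)cos(t)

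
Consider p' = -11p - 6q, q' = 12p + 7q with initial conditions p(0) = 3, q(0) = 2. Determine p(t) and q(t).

p(t) = -5e^(t) + 8e^(-5t), q(t) = 10e^(t) - 8e^(-5t)

Coefficient matrix A = [[-11, -6], [12, 7]].
Characteristic polynomial det(A - λI) = λ^2 + 4λ - 5 = 0.
Eigenvalues λ = 1, -5.
For λ=1: (A-λI) row 1 is [-12, -6], so an eigenvector is (1, -2).
For λ=-5: (A-λI) row 1 is [-6, -6], so an eigenvector is (-1, 1).
General solution: K_1e^(t)(1,-2) + K_2e^(-5t)(-1,1).
Applying p(0)=3, q(0)=2 gives K_1=-5, K_2=-8.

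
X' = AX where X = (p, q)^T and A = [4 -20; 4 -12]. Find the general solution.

p(t) = -c_1e^(-4t)sin(4t) + 2c_1e^(-4t)cos(4t) + 2c_2e^(-4t)sin(4t) + c_2e^(-4t)cos(4t), q(t) = c_1e^(-4t)cos(4t) + c_2e^(-4t)sin(4t)

Coefficient matrix A = [[4, -20], [4, -12]].
Characteristic polynomial det(A - λI) = λ^2 + 8λ + 32 = 0.
Eigenvalues λ = -4 ± 4i (complex conjugate pair).
For λ=-4+4i: an eigenvector is (2,1) - i(-1,0) = (2 + i, 1).
A real fundamental pair from Re and Im of e^((-4+4i)t)v: X_1 = e^(-4t)(cos(4t)·(2,1) + sin(4t)·(-1,0)), X_2 = e^(-4t)(sin(4t)·(2,1) - cos(4t)·(-1,0)).
General solution: c_1X_1 + c_2X_2.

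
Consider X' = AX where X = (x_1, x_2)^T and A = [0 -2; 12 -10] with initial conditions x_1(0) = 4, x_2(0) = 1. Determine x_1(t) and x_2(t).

Coefficient matrix A = [[0, -2], [12, -10]].
Characteristic polynomial det(A - λI) = λ^2 + 10λ + 24 = 0.
Eigenvalues λ = -6, -4.
For λ=-6: (A-λI) row 1 is [6, -2], so an eigenvector is (1, 3).
For λ=-4: (A-λI) row 1 is [4, -2], so an eigenvector is (-1, -2).
General solution: K_1e^(-6t)(1,3) + K_2e^(-4t)(-1,-2).
Applying x_1(0)=4, x_2(0)=1 gives K_1=-7, K_2=-11.

x_1(t) = 11e^(-4t) - 7e^(-6t), x_2(t) = 22e^(-4t) - 21e^(-6t)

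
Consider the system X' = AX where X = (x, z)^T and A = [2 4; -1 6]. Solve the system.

x(t) = 2C_1e^(4t) + 2C_2te^(4t) + 3C_2e^(4t), z(t) = C_1e^(4t) + C_2te^(4t) + 2C_2e^(4t)

Coefficient matrix A = [[2, 4], [-1, 6]].
Characteristic polynomial det(A - λI) = λ^2 - 8λ + 16 = 0.
Single eigenvalue λ = 4 with algebraic multiplicity 2.
Eigenvector v = (2,1); generalized eigenvector w with (A-λI)w=v is (3,2).
General solution: e^(4t)[C_1·v + C_2·(t·v + w)].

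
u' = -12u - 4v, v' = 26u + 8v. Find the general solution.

Coefficient matrix A = [[-12, -4], [26, 8]].
Characteristic polynomial det(A - λI) = λ^2 + 4λ + 8 = 0.
Eigenvalues λ = -2 ± 2i (complex conjugate pair).
For λ=-2+2i: an eigenvector is (-1,3) - i(-1,2) = (-1 + i, 3 - 2i).
A real fundamental pair from Re and Im of e^((-2+2i)t)v: X_1 = e^(-2t)(cos(2t)·(-1,3) + sin(2t)·(-1,2)), X_2 = e^(-2t)(sin(2t)·(-1,3) - cos(2t)·(-1,2)).
General solution: K_1X_1 + K_2X_2.

u(t) = -K_1e^(-2t)sin(2t) - K_1e^(-2t)cos(2t) - K_2e^(-2t)sin(2t) + K_2e^(-2t)cos(2t), v(t) = 2K_1e^(-2t)sin(2t) + 3K_1e^(-2t)cos(2t) + 3K_2e^(-2t)sin(2t) - 2K_2e^(-2t)cos(2t)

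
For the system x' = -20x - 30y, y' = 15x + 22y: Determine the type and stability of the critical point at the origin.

unstable spiral

A = [[-20,-30],[15,22]]; det(A-λI) = λ^2 - 2λ + 10.
λ = 1 ± 3i: positive real part.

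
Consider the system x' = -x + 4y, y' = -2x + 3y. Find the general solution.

Coefficient matrix A = [[-1, 4], [-2, 3]].
Characteristic polynomial det(A - λI) = λ^2 - 2λ + 5 = 0.
Eigenvalues λ = 1 ± 2i (complex conjugate pair).
For λ=1+2i: an eigenvector is (-1,0) - i(1,1) = (-1 - i, 0 - i).
A real fundamental pair from Re and Im of e^((1+2i)t)v: X_1 = e^(t)(cos(2t)·(-1,0) + sin(2t)·(1,1)), X_2 = e^(t)(sin(2t)·(-1,0) - cos(2t)·(1,1)).
General solution: C_1X_1 + C_2X_2.

x(t) = C_1e^(t)sin(2t) - C_1e^(t)cos(2t) - C_2e^(t)sin(2t) - C_2e^(t)cos(2t), y(t) = C_1e^(t)sin(2t) - C_2e^(t)cos(2t)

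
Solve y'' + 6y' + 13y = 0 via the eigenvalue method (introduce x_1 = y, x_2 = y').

y(t) = c_1e^(-3t)cos(2t) + c_2e^(-3t)sin(2t)

Let x_1 = y, x_2 = y'. Then x_1' = x_2 and x_2' = -13x_1 - 6x_2.
A = [[0,1],[-13,-6]]; det(A-λI) = λ^2 + 6λ + 13.
Eigenvalues λ = -3 ± 2i.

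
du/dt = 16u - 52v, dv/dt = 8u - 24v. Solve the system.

Coefficient matrix A = [[16, -52], [8, -24]].
Characteristic polynomial det(A - λI) = λ^2 + 8λ + 32 = 0.
Eigenvalues λ = -4 ± 4i (complex conjugate pair).
For λ=-4+4i: an eigenvector is (3,1) - i(2,1) = (3 - 2i, 1 - i).
A real fundamental pair from Re and Im of e^((-4+4i)t)v: X_1 = e^(-4t)(cos(4t)·(3,1) + sin(4t)·(2,1)), X_2 = e^(-4t)(sin(4t)·(3,1) - cos(4t)·(2,1)).
General solution: c_1X_1 + c_2X_2.

u(t) = 2c_1e^(-4t)sin(4t) + 3c_1e^(-4t)cos(4t) + 3c_2e^(-4t)sin(4t) - 2c_2e^(-4t)cos(4t), v(t) = c_1e^(-4t)sin(4t) + c_1e^(-4t)cos(4t) + c_2e^(-4t)sin(4t) - c_2e^(-4t)cos(4t)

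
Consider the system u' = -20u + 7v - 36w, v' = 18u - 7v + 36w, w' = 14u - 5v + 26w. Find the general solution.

Coefficient matrix A = [[-20, 7, -36], [18, -7, 36], [14, -5, 26]].
det(A - λI) = 0 gives eigenvalues λ = -1, 2, -2.
For λ=-1: eigenvector (3,3,-1).
For λ=2: eigenvector (-1,2,1).
For λ=-2: eigenvector (-2,0,1).
General solution: c_1e^(-t)(3,3,-1) + c_2e^(2t)(-1,2,1) + c_3e^(-2t)(-2,0,1).

u(t) = 3c_1e^(-t) - c_2e^(2t) - 2c_3e^(-2t), v(t) = 3c_1e^(-t) + 2c_2e^(2t), w(t) = -c_1e^(-t) + c_2e^(2t) + c_3e^(-2t)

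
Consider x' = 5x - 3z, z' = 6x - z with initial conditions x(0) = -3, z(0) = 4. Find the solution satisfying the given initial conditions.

Coefficient matrix A = [[5, -3], [6, -1]].
Characteristic polynomial det(A - λI) = λ^2 - 4λ + 13 = 0.
Eigenvalues λ = 2 ± 3i (complex conjugate pair).
For λ=2+3i: an eigenvector is (0,1) - i(-1,-1) = (0 + i, 1 + i).
A real fundamental pair from Re and Im of e^((2+3i)t)v: X_1 = e^(2t)(cos(3t)·(0,1) + sin(3t)·(-1,-1)), X_2 = e^(2t)(sin(3t)·(0,1) - cos(3t)·(-1,-1)).
General solution: c_1X_1 + c_2X_2.
Applying x(0)=-3, z(0)=4 gives c_1=7, c_2=-3.

x(t) = -7e^(2t)sin(3t) - 3e^(2t)cos(3t), z(t) = -10e^(2t)sin(3t) + 4e^(2t)cos(3t)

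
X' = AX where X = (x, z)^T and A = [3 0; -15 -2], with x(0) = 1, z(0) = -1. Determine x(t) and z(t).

x(t) = e^(3t), z(t) = -3e^(3t) + 2e^(-2t)

Coefficient matrix A = [[3, 0], [-15, -2]].
Characteristic polynomial det(A - λI) = λ^2 - λ - 6 = 0.
Eigenvalues λ = -2, 3.
For λ=-2: (A-λI) row 1 is [5, 0], so an eigenvector is (0, -1).
For λ=3: (A-λI) row 2 is [-15, -5], so an eigenvector is (1, -3).
General solution: K_1e^(-2t)(0,-1) + K_2e^(3t)(1,-3).
Applying x(0)=1, z(0)=-1 gives K_1=-2, K_2=1.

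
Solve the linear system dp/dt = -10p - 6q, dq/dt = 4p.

p(t) = c_1e^(-4t) + 3c_2e^(-6t), q(t) = -c_1e^(-4t) - 2c_2e^(-6t)

Coefficient matrix A = [[-10, -6], [4, 0]].
Characteristic polynomial det(A - λI) = λ^2 + 10λ + 24 = 0.
Eigenvalues λ = -4, -6.
For λ=-4: (A-λI) row 1 is [-6, -6], so an eigenvector is (1, -1).
For λ=-6: (A-λI) row 1 is [-4, -6], so an eigenvector is (3, -2).
General solution: c_1e^(-4t)(1,-1) + c_2e^(-6t)(3,-2).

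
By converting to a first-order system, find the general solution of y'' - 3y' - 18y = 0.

Let x_1 = y, x_2 = y'. Then x_1' = x_2 and x_2' = 18x_1 + 3x_2.
A = [[0,1],[18,3]]; det(A-λI) = λ^2 - 3λ - 18.
Eigenvalues λ = 6, -3 with eigenvectors (1,6), (1,-3).

y(t) = c_1e^(6t) + c_2e^(-3t)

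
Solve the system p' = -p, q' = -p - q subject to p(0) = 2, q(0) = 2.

p(t) = 2e^(-t), q(t) = -2te^(-t) + 2e^(-t)

Coefficient matrix A = [[-1, 0], [-1, -1]].
Characteristic polynomial det(A - λI) = λ^2 + 2λ + 1 = 0.
Single eigenvalue λ = -1 with algebraic multiplicity 2.
Eigenvector v = (0,1); generalized eigenvector w with (A-λI)w=v is (-1,1).
General solution: e^(-t)[c_1·v + c_2·(t·v + w)].
Applying p(0)=2, q(0)=2 gives c_1=4, c_2=-2.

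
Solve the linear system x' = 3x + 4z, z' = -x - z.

Coefficient matrix A = [[3, 4], [-1, -1]].
Characteristic polynomial det(A - λI) = λ^2 - 2λ + 1 = 0.
Single eigenvalue λ = 1 with algebraic multiplicity 2.
Eigenvector v = (-2,1); generalized eigenvector w with (A-λI)w=v is (1,-1).
General solution: e^(t)[C_1·v + C_2·(t·v + w)].

x(t) = -2C_1e^(t) - 2C_2te^(t) + C_2e^(t), z(t) = C_1e^(t) + C_2te^(t) - C_2e^(t)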